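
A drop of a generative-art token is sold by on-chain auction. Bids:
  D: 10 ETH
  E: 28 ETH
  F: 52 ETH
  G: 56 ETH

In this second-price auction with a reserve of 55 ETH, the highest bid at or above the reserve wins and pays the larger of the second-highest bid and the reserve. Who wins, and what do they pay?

G pays 55 ETH

Sorting bids: 56 (G) > 52 (F) > 28 (E) > 10 (D)
G has the top bid at or above the reserve (56 ETH).
max(second-highest 52 ETH, reserve 55 ETH) = 55 ETH.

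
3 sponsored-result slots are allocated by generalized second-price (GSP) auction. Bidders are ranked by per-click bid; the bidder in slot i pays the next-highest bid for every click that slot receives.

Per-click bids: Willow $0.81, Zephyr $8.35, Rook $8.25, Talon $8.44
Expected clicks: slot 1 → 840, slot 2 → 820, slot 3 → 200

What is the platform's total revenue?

Total revenue: $13941.00

Per-click bids in order: $8.44 (Talon) > $8.35 (Zephyr) > $8.25 (Rook) > $0.81 (Willow)
Slot 1: Talon pays $8.35 × 840 = $7014.00
Slot 2: Zephyr pays $8.25 × 820 = $6765.00
Slot 3: Rook pays $0.81 × 200 = $162.00
Total = $13941.00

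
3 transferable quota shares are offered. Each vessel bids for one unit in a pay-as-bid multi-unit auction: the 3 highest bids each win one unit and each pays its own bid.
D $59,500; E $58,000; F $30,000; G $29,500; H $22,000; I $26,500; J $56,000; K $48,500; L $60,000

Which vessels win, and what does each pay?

Ordering the bids: 60,000 (L), 59,500 (D), 58,000 (E), 56,000 (J), 48,500 (K), …
Top 3: L, D, E.
Each winner pays its own bid: L $60,000, D $59,500, E $58,000.

L $60,000, D $59,500, E $58,000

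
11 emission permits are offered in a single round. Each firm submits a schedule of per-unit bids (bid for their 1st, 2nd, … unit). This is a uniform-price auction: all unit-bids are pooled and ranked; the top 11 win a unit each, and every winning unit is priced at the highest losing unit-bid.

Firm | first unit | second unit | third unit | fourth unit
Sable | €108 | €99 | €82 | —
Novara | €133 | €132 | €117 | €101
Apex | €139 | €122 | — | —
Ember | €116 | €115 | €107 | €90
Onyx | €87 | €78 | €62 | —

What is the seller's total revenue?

Total revenue: €990

Pooled unit-bids ranked (top 11): 139 (Apex-1), 133 (Novara-1), 132 (Novara-2), 122 (Apex-2), 117 (Novara-3), 116 (Ember-1), 115 (Ember-2), 108 (Sable-1), 107 (Ember-3), 101 (Novara-4), 99 (Sable-2)
First bid not allocated: €90.
Allocation: Apex 2, Ember 3, Novara 4, Sable 2. Every unit priced at €90.
Revenue = 11 × 90 = €990.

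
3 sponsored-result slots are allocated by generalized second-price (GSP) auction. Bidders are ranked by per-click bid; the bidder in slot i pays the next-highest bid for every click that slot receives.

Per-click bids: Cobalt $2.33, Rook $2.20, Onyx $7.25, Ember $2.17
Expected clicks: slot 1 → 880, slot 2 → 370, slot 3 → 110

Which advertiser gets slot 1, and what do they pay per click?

Per-click bids in order: $7.25 (Onyx) > $2.33 (Cobalt) > $2.20 (Rook) > $2.17 (Ember)
Slot 1 goes to the first-ranked bidder, Onyx, who pays the next bid down: $2.33/click.

Onyx; $2.33 per click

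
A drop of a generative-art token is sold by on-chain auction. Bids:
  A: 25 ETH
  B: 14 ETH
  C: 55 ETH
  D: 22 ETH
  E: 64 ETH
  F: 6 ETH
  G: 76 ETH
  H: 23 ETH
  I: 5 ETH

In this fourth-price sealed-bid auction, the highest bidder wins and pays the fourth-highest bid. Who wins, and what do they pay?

Rule: the highest bidder wins and pays the fourth-highest bid.
Bids in order: 76 (G) > 64 (E) > 55 (C) > 25 (A) > 23 (H) > 22 (D) > …
G wins; payment is bid #4 in the ranking = 25 ETH.

G pays 25 ETH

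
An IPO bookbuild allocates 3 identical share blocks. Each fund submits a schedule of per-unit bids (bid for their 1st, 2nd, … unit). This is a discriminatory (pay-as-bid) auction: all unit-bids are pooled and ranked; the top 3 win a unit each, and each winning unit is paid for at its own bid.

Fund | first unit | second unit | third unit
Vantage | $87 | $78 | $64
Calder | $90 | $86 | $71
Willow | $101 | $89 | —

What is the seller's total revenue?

Total revenue: $280

Merging the schedules and taking the best 3: 101 (Willow-1), 90 (Calder-1), 89 (Willow-2)
Next rejected bid: $87 (not a price — pay-as-bid).
Each winning unit pays its own bid.
Revenue = 101 + 90 + 89 = $280.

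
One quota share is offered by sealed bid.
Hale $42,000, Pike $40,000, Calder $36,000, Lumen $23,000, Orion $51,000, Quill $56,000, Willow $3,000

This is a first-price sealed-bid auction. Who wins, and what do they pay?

Rule: the highest bidder wins and pays their own bid.
Bids ranked: 56,000 (Quill) > 51,000 (Orion) > 42,000 (Hale) > 40,000 (Pike) > 36,000 (Calder) > 23,000 (Lumen) > …
Quill has the highest bid and pays exactly that: $56,000.

Quill pays $56,000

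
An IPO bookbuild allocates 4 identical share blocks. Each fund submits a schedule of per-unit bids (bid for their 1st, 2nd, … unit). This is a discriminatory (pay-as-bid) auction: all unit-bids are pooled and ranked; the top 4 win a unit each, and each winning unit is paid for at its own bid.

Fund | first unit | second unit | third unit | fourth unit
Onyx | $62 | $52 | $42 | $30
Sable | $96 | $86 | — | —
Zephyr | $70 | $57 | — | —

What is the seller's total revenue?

Total revenue: $314

Merging the schedules and taking the best 4: 96 (Sable-1), 86 (Sable-2), 70 (Zephyr-1), 62 (Onyx-1)
Next rejected bid: $57 (not a price — pay-as-bid).
Each winning unit pays its own bid.
Revenue = 96 + 86 + 70 + 62 = $314.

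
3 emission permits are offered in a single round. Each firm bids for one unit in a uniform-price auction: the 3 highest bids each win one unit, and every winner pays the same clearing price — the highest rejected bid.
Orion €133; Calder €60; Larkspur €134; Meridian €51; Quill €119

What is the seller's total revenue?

Ordering the bids: 134 (Larkspur), 133 (Orion), 119 (Quill), 60 (Calder), 51 (Meridian)
The 3 highest are Larkspur, Orion, Quill.
Highest unsuccessful bid: €60 → clearing price.
Total revenue = 3 × €60 = €180.

Total revenue: €180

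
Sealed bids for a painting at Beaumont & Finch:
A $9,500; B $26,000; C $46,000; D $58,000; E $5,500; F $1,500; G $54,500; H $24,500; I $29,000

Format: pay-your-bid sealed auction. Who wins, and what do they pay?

Sorting bids: 58,000 (D) > 54,500 (G) > 46,000 (C) > 29,000 (I) > 26,000 (B) > 24,500 (H) > …
D has the highest bid and pays exactly that: $58,000.

D pays $58,000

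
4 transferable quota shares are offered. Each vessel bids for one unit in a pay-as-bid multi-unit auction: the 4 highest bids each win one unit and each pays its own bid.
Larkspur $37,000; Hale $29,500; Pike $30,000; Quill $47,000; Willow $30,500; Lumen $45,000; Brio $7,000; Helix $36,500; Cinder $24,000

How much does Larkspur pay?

Larkspur pays $37,000

Bids ranked high→low: 47,000 (Quill), 45,000 (Lumen), 37,000 (Larkspur), 36,500 (Helix), 30,500 (Willow), 30,000 (Pike), …
Top 4: Quill, Lumen, Larkspur, Helix.
Larkspur wins → own bid $37,000.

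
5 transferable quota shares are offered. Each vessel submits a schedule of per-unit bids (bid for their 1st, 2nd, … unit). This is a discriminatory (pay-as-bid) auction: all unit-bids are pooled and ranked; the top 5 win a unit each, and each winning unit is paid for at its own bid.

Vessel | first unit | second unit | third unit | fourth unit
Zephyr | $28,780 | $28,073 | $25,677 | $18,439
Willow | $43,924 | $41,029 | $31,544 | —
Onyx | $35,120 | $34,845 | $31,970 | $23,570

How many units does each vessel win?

Onyx 3, Willow 2

Merging the schedules and taking the best 5: 43,924 (Willow-1), 41,029 (Willow-2), 35,120 (Onyx-1), 34,845 (Onyx-2), 31,970 (Onyx-3)
Next rejected bid: $31,544 (not a price — pay-as-bid).
Allocation: Onyx 3, Willow 2.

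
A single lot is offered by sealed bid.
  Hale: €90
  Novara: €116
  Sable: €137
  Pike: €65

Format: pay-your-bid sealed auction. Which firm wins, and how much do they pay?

Bids in order: 137 (Sable) > 116 (Novara) > 90 (Hale) > 65 (Pike)
First-price: Sable pays what they bid, €137.

Sable pays €137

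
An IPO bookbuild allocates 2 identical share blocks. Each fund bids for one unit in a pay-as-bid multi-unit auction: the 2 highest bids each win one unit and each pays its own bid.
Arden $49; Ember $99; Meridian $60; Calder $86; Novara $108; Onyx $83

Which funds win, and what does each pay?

Novara $108, Ember $99

Sorting: 108 (Novara), 99 (Ember), 86 (Calder), 83 (Onyx), …
Top 2: Novara, Ember.
Each winner pays its own bid: Novara $108, Ember $99.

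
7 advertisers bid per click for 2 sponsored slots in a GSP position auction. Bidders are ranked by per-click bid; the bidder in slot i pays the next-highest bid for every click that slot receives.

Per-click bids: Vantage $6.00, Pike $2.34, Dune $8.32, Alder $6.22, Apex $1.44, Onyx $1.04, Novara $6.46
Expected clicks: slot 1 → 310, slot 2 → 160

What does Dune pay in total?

Ranked by bid: $8.32 (Dune) > $6.46 (Novara) > $6.22 (Alder) > …
Dune holds slot 1 → pays next bid $6.46 × 310 clicks = $2002.60.

Dune pays $2002.60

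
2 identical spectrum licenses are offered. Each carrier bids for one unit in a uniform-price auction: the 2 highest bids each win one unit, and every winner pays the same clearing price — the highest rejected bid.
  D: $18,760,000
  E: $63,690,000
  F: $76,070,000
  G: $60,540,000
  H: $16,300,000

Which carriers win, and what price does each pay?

F, E; each pays $60,540,000

Ordering the bids: 76,070,000 (F), 63,690,000 (E), 60,540,000 (G), 18,760,000 (D), …
The 2 highest are F, E.
Highest unsuccessful bid: $60,540,000 → clearing price.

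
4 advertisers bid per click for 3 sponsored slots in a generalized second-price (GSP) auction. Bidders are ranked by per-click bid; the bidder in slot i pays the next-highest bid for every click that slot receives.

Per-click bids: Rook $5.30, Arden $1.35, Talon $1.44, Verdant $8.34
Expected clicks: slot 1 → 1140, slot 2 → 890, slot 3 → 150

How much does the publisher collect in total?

Total revenue: $7526.10

Ranked by bid: $8.34 (Verdant) > $5.30 (Rook) > $1.44 (Talon) > $1.35 (Arden)
Slot 1: Verdant pays $5.30 × 1140 = $6042.00
Slot 2: Rook pays $1.44 × 890 = $1281.60
Slot 3: Talon pays $1.35 × 150 = $202.50
Total = $7526.10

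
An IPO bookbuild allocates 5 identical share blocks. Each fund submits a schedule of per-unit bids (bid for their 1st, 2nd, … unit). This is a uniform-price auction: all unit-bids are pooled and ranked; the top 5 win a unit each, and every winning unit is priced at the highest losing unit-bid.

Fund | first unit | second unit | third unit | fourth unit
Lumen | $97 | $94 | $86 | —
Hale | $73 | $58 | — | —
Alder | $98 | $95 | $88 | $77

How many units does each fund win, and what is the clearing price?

Merging the schedules and taking the best 5: 98 (Alder-1), 97 (Lumen-1), 95 (Alder-2), 94 (Lumen-2), 88 (Alder-3)
First bid not allocated: $86.
Allocation: Alder 3, Lumen 2.

Alder 3, Lumen 2; clearing price $86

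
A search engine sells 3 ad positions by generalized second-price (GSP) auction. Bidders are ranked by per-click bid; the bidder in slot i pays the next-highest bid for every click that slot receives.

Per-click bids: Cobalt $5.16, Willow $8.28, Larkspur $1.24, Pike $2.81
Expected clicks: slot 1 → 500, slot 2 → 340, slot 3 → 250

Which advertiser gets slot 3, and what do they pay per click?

Pike; $1.24 per click

Per-click bids in order: $8.28 (Willow) > $5.16 (Cobalt) > $2.81 (Pike) > $1.24 (Larkspur)
Slot 3 goes to the third-ranked bidder, Pike, who pays the next bid down: $1.24/click.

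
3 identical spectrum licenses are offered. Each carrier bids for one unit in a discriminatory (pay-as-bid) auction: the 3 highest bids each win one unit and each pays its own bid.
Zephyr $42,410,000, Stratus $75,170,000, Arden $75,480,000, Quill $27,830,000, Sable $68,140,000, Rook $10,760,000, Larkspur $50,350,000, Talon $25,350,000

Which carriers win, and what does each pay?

Arden $75,480,000, Stratus $75,170,000, Sable $68,140,000

Ordering the bids: 75,480,000 (Arden), 75,170,000 (Stratus), 68,140,000 (Sable), 50,350,000 (Larkspur), 42,410,000 (Zephyr), …
Top 3: Arden, Stratus, Sable.
Each winner pays its own bid: Arden $75,480,000, Stratus $75,170,000, Sable $68,140,000.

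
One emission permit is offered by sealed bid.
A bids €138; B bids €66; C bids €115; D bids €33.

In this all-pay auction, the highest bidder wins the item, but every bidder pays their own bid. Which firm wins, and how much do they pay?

Sorting bids: 138 (A) > 115 (C) > 66 (B) > 33 (D)
A wins with the top bid; all bids are sunk regardless.

A pays €138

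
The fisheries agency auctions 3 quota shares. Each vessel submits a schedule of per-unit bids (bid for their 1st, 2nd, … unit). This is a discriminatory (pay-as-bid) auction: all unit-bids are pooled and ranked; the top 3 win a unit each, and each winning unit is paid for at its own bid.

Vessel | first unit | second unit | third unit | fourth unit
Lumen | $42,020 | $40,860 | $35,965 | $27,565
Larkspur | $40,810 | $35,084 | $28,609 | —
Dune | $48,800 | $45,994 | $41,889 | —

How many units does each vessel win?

Dune 2, Lumen 1

All unit-bids, highest first — top 3: 48,800 (Dune-1), 45,994 (Dune-2), 42,020 (Lumen-1)
Next rejected bid: $41,889 (not a price — pay-as-bid).
Allocation: Dune 2, Lumen 1.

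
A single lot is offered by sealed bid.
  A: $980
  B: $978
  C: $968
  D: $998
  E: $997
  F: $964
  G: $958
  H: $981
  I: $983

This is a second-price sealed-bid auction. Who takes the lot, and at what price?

D pays $997

Second-price sealed-bid auction: the highest bidder wins and pays the second-highest bid.
Bids ranked: 998 (D) > 997 (E) > 983 (I) > 981 (H) > 980 (A) > 978 (B) > …
D wins with the highest bid; price is set by the runner-up at $997.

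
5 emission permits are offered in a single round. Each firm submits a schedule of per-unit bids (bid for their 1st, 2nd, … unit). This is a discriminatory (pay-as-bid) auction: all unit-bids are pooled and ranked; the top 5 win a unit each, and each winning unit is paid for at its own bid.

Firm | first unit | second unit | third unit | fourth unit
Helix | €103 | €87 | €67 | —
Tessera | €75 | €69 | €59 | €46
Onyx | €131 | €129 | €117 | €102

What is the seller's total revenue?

Total revenue: €582

All unit-bids, highest first — top 5: 131 (Onyx-1), 129 (Onyx-2), 117 (Onyx-3), 103 (Helix-1), 102 (Onyx-4)
Next rejected bid: €87 (not a price — pay-as-bid).
Each winning unit pays its own bid.
Revenue = 131 + 129 + 117 + 103 + 102 = €582.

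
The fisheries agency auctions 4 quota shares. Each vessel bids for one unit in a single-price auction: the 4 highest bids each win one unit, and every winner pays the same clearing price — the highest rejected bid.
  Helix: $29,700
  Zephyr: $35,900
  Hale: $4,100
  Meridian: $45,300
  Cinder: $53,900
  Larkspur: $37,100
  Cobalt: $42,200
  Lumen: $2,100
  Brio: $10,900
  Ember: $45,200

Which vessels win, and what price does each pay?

Cinder, Meridian, Ember, Cobalt; each pays $37,100

Sorting: 53,900 (Cinder), 45,300 (Meridian), 45,200 (Ember), 42,200 (Cobalt), 37,100 (Larkspur), 35,900 (Zephyr), …
Top 4: Cinder, Meridian, Ember, Cobalt.
Highest unsuccessful bid: $37,100 → clearing price.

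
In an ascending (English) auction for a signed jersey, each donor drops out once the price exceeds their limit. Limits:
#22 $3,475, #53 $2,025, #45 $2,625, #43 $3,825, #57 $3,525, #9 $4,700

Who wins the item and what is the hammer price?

Limits ranked: 4,700 (#9) > 3,825 (#43) > 3,525 (#57) > 3,475 (#22) > 2,625 (#45) > 2,025 (#53)
Once the price passes $3,825, only #9 is left; the hammer falls at #43's limit of $3,825.

#9 wins at $3,825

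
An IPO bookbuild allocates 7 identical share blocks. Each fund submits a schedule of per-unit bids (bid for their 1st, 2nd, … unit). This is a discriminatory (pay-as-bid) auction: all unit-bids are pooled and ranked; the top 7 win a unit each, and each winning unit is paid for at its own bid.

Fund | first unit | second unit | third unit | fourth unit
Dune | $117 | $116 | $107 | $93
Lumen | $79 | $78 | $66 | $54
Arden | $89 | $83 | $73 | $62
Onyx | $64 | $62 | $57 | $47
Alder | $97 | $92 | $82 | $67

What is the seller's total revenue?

All unit-bids, highest first — top 7: 117 (Dune-1), 116 (Dune-2), 107 (Dune-3), 97 (Alder-1), 93 (Dune-4), 92 (Alder-2), 89 (Arden-1)
Next rejected bid: $83 (not a price — pay-as-bid).
Each winning unit pays its own bid.
Revenue = 117 + 116 + 107 + 97 + 93 + 92 + 89 = $711.

Total revenue: $711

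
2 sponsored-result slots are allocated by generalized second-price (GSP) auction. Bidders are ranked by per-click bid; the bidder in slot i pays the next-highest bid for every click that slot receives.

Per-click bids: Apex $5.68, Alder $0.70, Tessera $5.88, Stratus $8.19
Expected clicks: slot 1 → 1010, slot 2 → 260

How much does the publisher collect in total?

Sorting advertisers: $8.19 (Stratus) > $5.88 (Tessera) > $5.68 (Apex) > …
Slot 1: Stratus pays $5.88 × 1010 = $5938.80
Slot 2: Tessera pays $5.68 × 260 = $1476.80
Total = $7415.60

Total revenue: $7415.60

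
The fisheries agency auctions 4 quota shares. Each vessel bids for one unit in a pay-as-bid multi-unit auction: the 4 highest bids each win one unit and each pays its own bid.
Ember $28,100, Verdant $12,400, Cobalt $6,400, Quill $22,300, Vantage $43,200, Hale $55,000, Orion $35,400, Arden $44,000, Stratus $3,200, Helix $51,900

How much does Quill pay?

Ordering the bids: 55,000 (Hale), 51,900 (Helix), 44,000 (Arden), 43,200 (Vantage), 35,400 (Orion), 28,100 (Ember), …
Winners (4 units): Hale, Helix, Arden, Vantage.
Quill does not win → $0.

Quill pays $0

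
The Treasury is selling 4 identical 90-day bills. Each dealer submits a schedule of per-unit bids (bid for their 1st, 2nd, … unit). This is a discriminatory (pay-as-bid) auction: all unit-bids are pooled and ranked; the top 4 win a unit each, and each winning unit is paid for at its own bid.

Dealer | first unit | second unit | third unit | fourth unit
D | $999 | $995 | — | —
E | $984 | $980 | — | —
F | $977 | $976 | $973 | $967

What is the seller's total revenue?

Merging the schedules and taking the best 4: 999 (D-1), 995 (D-2), 984 (E-1), 980 (E-2)
Next rejected bid: $977 (not a price — pay-as-bid).
Each winning unit pays its own bid.
Revenue = 999 + 995 + 984 + 980 = $3,958.

Total revenue: $3,958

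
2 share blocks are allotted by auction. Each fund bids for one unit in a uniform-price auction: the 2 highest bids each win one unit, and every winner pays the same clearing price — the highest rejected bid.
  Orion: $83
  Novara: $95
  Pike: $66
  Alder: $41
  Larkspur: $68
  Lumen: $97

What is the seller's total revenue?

Total revenue: $166

Ordering the bids: 97 (Lumen), 95 (Novara), 83 (Orion), 68 (Larkspur), …
Winners (2 units): Lumen, Novara.
Highest unsuccessful bid: $83 → clearing price.
Total revenue = 2 × $83 = $166.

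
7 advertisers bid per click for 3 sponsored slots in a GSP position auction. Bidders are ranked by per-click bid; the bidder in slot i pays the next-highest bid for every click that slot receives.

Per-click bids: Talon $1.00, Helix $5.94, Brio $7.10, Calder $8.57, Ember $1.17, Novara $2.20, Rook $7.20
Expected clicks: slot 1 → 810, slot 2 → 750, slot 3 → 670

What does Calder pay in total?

Calder pays $5832.00

Sorting advertisers: $8.57 (Calder) > $7.20 (Rook) > $7.10 (Brio) > $5.94 (Helix) > …
Calder holds slot 1 → pays next bid $7.20 × 810 clicks = $5832.00.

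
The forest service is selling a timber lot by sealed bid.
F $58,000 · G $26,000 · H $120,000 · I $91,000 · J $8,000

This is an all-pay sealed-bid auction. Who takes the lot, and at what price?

Bids ranked: 120,000 (H) > 91,000 (I) > 58,000 (F) > 26,000 (G) > 8,000 (J)
H is highest and takes the item; every bidder forfeits their bid.

H pays $120,000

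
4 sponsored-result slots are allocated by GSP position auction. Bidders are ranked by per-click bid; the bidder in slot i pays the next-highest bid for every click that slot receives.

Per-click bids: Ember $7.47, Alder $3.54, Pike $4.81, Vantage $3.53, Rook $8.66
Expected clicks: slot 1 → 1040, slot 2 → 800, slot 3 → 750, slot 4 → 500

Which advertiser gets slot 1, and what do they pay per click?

Sorting advertisers: $8.66 (Rook) > $7.47 (Ember) > $4.81 (Pike) > $3.54 (Alder) > $3.53 (Vantage)
Slot 1 goes to the first-ranked bidder, Rook, who pays the next bid down: $7.47/click.

Rook; $7.47 per click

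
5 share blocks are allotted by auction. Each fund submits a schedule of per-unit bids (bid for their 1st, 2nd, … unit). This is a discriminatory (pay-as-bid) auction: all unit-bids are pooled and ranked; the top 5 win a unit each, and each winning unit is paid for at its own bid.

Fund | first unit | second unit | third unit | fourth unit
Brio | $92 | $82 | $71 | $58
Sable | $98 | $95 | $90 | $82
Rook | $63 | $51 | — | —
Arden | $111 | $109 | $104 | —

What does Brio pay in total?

Merging the schedules and taking the best 5: 111 (Arden-1), 109 (Arden-2), 104 (Arden-3), 98 (Sable-1), 95 (Sable-2)
Next rejected bid: $92 (not a price — pay-as-bid).
Brio wins no units.

Brio pays $0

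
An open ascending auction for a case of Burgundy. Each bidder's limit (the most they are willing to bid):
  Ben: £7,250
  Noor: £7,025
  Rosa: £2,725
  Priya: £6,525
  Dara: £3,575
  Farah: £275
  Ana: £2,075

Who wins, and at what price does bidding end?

Ben wins at £7,025

Ascending (English) auction: the price rises until one bidder remains; the winner pays the price at which the last rival dropped out.
Limits in order: 7,250 (Ben) > 7,025 (Noor) > 6,525 (Priya) > 3,575 (Dara) > 2,725 (Rosa) > 2,075 (Ana) > …
Once the price passes £7,025, only Ben is left; the hammer falls at Noor's limit of £7,025.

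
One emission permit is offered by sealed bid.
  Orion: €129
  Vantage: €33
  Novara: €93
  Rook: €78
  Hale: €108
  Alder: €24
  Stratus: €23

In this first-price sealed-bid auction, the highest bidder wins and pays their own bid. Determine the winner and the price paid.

Bids ranked: 129 (Orion) > 108 (Hale) > 93 (Novara) > 78 (Rook) > 33 (Vantage) > 24 (Alder) > …
First-price: Orion pays what they bid, €129.

Orion pays €129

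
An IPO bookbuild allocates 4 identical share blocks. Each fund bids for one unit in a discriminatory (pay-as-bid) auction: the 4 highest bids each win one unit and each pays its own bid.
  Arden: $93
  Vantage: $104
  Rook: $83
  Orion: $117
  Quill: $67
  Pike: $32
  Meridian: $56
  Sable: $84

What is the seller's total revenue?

Bids ranked high→low: 117 (Orion), 104 (Vantage), 93 (Arden), 84 (Sable), 83 (Rook), 67 (Quill), …
Winners (4 units): Orion, Vantage, Arden, Sable.
Total revenue = 117 + 104 + 93 + 84 = $398.

Total revenue: $398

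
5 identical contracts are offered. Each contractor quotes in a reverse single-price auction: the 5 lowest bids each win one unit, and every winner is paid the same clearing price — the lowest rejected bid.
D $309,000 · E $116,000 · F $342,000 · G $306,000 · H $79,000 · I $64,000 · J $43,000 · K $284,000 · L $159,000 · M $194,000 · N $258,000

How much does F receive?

Sorting: 43,000 (J), 64,000 (I), 79,000 (H), 116,000 (E), 159,000 (L), 194,000 (M), 258,000 (N), …
Winners (5 units): J, I, H, E, L.
Clearing price = lowest rejected bid = $194,000.
F does not win → is paid $0.

F is paid $0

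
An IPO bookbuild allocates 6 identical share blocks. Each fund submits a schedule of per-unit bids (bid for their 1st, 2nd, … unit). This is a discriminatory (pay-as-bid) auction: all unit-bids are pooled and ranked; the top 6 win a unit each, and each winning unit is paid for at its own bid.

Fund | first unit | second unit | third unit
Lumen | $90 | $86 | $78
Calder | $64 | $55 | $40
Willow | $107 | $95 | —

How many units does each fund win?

Calder 1, Lumen 3, Willow 2

All unit-bids, highest first — top 6: 107 (Willow-1), 95 (Willow-2), 90 (Lumen-1), 86 (Lumen-2), 78 (Lumen-3), 64 (Calder-1)
Next rejected bid: $55 (not a price — pay-as-bid).
Allocation: Calder 1, Lumen 3, Willow 2.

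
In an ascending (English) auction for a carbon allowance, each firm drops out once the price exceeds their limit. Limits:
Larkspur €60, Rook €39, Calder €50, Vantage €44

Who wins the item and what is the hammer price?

Larkspur wins at €50

Open ascending-bid auction: the price rises until one bidder remains; the winner pays the price at which the last rival dropped out.
Limits ranked: 60 (Larkspur) > 50 (Calder) > 44 (Vantage) > 39 (Rook)
Calder is the last rival to drop out, at €50; Larkspur remains and wins at that price.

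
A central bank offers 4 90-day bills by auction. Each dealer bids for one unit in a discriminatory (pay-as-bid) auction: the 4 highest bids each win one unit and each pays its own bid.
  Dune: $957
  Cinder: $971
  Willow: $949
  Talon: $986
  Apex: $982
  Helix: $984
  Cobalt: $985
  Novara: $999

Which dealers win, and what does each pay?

Novara $999, Talon $986, Cobalt $985, Helix $984

Ordering the bids: 999 (Novara), 986 (Talon), 985 (Cobalt), 984 (Helix), 982 (Apex), 971 (Cinder), …
The 4 highest are Novara, Talon, Cobalt, Helix.
Each winner pays its own bid: Novara $999, Talon $986, Cobalt $985, Helix $984.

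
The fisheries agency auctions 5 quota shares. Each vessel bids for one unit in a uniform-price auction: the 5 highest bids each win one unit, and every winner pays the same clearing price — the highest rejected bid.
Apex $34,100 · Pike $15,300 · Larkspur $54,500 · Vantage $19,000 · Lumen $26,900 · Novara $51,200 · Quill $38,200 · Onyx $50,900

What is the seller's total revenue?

Bids ranked high→low: 54,500 (Larkspur), 51,200 (Novara), 50,900 (Onyx), 38,200 (Quill), 34,100 (Apex), 26,900 (Lumen), 19,000 (Vantage), …
Winners (5 units): Larkspur, Novara, Onyx, Quill, Apex.
Clearing price = highest rejected bid = $26,900.
Total revenue = 5 × $26,900 = $134,500.

Total revenue: $134,500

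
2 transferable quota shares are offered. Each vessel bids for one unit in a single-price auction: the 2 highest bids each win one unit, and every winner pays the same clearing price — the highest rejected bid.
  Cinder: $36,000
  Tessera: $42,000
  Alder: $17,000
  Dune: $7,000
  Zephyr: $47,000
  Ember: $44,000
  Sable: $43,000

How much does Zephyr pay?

Ordering the bids: 47,000 (Zephyr), 44,000 (Ember), 43,000 (Sable), 42,000 (Tessera), …
Winners (2 units): Zephyr, Ember.
Highest unsuccessful bid: $43,000 → clearing price.
Zephyr wins → pays $43,000.

Zephyr pays $43,000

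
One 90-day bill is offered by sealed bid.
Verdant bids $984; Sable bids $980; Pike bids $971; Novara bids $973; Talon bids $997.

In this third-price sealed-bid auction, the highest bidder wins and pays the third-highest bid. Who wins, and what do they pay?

Bids in order: 997 (Talon) > 984 (Verdant) > 980 (Sable) > 973 (Novara) > 971 (Pike)
Talon wins; payment is bid #3 in the ranking = $980.

Talon pays $980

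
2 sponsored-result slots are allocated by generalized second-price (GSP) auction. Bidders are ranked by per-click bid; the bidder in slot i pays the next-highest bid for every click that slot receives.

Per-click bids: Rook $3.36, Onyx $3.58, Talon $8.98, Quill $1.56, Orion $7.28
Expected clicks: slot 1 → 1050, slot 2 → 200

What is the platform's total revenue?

Per-click bids in order: $8.98 (Talon) > $7.28 (Orion) > $3.58 (Onyx) > …
Slot 1: Talon pays $7.28 × 1050 = $7644.00
Slot 2: Orion pays $3.58 × 200 = $716.00
Total = $8360.00

Total revenue: $8360.00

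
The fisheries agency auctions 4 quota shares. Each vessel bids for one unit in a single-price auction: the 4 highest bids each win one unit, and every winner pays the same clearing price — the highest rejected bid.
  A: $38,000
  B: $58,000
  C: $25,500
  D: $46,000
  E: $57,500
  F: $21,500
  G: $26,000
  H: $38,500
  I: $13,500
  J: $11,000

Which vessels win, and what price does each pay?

B, E, D, H; each pays $38,000

Ordering the bids: 58,000 (B), 57,500 (E), 46,000 (D), 38,500 (H), 38,000 (A), 26,000 (G), …
Winners (4 units): B, E, D, H.
Clearing price = highest rejected bid = $38,000.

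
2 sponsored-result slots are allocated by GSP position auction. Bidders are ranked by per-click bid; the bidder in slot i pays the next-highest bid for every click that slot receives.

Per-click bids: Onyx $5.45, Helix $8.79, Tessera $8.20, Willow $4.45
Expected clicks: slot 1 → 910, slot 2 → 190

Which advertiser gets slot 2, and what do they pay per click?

Tessera; $5.45 per click

Sorting advertisers: $8.79 (Helix) > $8.20 (Tessera) > $5.45 (Onyx) > …
Slot 2 goes to the second-ranked bidder, Tessera, who pays the next bid down: $5.45/click.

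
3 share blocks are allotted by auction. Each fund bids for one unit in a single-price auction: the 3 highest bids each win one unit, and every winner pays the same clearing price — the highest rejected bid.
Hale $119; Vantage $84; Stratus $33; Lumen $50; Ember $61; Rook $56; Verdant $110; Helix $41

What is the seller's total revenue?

Total revenue: $183

Sorting: 119 (Hale), 110 (Verdant), 84 (Vantage), 61 (Ember), 56 (Rook), …
The 3 highest are Hale, Verdant, Vantage.
First losing bid is Ember's $61, which sets the uniform price.
Total revenue = 3 × $61 = $183.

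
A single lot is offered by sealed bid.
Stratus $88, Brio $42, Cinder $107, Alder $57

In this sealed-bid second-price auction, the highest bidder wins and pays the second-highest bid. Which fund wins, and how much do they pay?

Sorting bids: 107 (Cinder) > 88 (Stratus) > 57 (Alder) > 42 (Brio)
Cinder is highest; pays the second-highest bid, $88.

Cinder pays $88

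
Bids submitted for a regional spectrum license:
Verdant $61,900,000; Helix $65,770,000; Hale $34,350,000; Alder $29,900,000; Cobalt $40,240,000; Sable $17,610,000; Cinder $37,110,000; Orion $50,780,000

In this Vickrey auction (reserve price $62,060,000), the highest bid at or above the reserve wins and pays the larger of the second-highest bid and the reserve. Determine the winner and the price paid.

Rule: the highest bid at or above the reserve wins and pays the larger of the second-highest bid and the reserve.
Bids in order: 65,770,000 (Helix) > 61,900,000 (Verdant) > 50,780,000 (Orion) > 40,240,000 (Cobalt) > 37,110,000 (Cinder) > 34,350,000 (Hale) > …
Helix has the top bid at or above the reserve ($65,770,000).
Second-highest bid $61,900,000 is below the reserve $62,060,000, so the reserve binds → payment $62,060,000.

Helix pays $62,060,000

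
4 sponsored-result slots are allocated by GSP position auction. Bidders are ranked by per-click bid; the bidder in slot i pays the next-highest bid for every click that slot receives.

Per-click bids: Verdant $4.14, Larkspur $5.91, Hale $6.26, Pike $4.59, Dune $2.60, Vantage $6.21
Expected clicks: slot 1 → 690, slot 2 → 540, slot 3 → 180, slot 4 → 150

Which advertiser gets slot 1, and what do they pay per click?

Hale; $6.21 per click

Per-click bids in order: $6.26 (Hale) > $6.21 (Vantage) > $5.91 (Larkspur) > $4.59 (Pike) > $4.14 (Verdant) > …
Slot 1 goes to the first-ranked bidder, Hale, who pays the next bid down: $6.21/click.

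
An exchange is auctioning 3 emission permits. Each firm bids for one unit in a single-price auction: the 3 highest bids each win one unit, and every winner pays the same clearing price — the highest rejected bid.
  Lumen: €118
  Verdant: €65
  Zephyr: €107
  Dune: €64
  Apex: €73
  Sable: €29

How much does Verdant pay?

Bids ranked high→low: 118 (Lumen), 107 (Zephyr), 73 (Apex), 65 (Verdant), 64 (Dune), …
Winners (3 units): Lumen, Zephyr, Apex.
Clearing price = highest rejected bid = €65.
Verdant does not win → pays €0.

Verdant pays €0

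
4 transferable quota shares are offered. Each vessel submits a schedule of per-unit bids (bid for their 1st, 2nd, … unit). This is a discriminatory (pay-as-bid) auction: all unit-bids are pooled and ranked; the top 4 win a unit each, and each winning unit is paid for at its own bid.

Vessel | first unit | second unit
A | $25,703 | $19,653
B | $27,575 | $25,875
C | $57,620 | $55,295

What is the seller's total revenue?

Total revenue: $166,365

All unit-bids, highest first — top 4: 57,620 (C-1), 55,295 (C-2), 27,575 (B-1), 25,875 (B-2)
Next rejected bid: $25,703 (not a price — pay-as-bid).
Each winning unit pays its own bid.
Revenue = 57,620 + 55,295 + 27,575 + 25,875 = $166,365.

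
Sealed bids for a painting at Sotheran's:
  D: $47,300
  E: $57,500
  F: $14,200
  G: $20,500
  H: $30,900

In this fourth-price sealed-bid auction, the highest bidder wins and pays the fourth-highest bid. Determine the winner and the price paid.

Bids in order: 57,500 (E) > 47,300 (D) > 30,900 (H) > 20,500 (G) > 14,200 (F)
E wins; payment is bid #4 in the ranking = $20,500.

E pays $20,500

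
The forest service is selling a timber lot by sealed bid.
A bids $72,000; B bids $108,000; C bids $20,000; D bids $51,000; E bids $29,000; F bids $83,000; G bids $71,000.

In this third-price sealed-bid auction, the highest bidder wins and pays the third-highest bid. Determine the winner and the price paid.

Rule: the highest bidder wins and pays the third-highest bid.
Bids ranked: 108,000 (B) > 83,000 (F) > 72,000 (A) > 71,000 (G) > 51,000 (D) > 29,000 (E) > …
B wins; payment is bid #3 in the ranking = $72,000.

B pays $72,000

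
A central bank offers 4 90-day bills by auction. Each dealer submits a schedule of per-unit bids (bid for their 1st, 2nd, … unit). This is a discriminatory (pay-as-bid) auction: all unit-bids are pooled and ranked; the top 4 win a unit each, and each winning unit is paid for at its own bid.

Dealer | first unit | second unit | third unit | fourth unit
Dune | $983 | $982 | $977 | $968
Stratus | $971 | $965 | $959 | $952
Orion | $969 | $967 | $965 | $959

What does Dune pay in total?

Dune pays $2,942

Pooled unit-bids ranked (top 4): 983 (Dune-1), 982 (Dune-2), 977 (Dune-3), 971 (Stratus-1)
Next rejected bid: $969 (not a price — pay-as-bid).
Dune's winning unit-bids: 983 + 982 + 977 = $2,942.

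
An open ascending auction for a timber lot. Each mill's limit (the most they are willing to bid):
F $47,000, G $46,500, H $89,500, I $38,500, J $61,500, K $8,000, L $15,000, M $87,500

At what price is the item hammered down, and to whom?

H wins at $87,500

Sorting limits: 89,500 (H) > 87,500 (M) > 61,500 (J) > 47,000 (F) > 46,500 (G) > 38,500 (I) > …
M is the last rival to drop out, at $87,500; H remains and wins at that price.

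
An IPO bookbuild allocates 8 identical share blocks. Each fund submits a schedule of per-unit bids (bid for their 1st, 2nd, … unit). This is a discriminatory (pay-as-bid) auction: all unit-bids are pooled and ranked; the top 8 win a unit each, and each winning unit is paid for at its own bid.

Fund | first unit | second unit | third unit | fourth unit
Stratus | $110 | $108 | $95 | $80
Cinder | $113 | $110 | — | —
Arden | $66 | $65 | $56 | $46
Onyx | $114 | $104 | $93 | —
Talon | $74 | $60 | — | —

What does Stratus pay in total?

Stratus pays $313

Merging the schedules and taking the best 8: 114 (Onyx-1), 113 (Cinder-1), 110 (Stratus-1), 110 (Cinder-2), 108 (Stratus-2), 104 (Onyx-2), 95 (Stratus-3), 93 (Onyx-3)
Next rejected bid: $80 (not a price — pay-as-bid).
Stratus's winning unit-bids: 110 + 108 + 95 = $313.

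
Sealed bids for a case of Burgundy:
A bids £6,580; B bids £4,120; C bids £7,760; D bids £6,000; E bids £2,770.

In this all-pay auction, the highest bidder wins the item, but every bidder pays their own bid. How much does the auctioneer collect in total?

Bids in order: 7,760 (C) > 6,580 (A) > 6,000 (D) > 4,120 (B) > 2,770 (E)
C wins with the top bid; all bids are sunk regardless.
Every bidder forfeits their bid regardless of winning.
Revenue = 6,580 + 4,120 + 7,760 + 6,000 + 2,770 = £27,230.

Total revenue: £27,230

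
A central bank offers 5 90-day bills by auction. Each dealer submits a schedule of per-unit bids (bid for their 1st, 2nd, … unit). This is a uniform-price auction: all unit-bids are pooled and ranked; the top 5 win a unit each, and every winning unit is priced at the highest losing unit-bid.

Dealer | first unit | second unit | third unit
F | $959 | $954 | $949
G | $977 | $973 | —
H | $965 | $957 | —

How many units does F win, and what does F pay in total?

Pooled unit-bids ranked (top 5): 977 (G-1), 973 (G-2), 965 (H-1), 959 (F-1), 957 (H-2)
Highest rejected unit-bid = $954.
F wins 1 unit(s) at $954 each.

F: 1 unit, pays $954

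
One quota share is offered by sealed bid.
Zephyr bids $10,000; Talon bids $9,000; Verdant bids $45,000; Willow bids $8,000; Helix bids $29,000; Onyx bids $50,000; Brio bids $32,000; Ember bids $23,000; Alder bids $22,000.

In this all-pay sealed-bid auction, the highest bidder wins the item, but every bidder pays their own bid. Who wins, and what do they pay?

Rule: the highest bidder wins the item, but every bidder pays their own bid.
Bids in order: 50,000 (Onyx) > 45,000 (Verdant) > 32,000 (Brio) > 29,000 (Helix) > 23,000 (Ember) > 22,000 (Alder) > …
Onyx is highest and takes the item; every bidder forfeits their bid.

Onyx pays $50,000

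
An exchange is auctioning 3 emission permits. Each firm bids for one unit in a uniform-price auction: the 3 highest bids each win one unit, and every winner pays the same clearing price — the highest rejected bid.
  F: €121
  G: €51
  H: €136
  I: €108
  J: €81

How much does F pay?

Sorting: 136 (H), 121 (F), 108 (I), 81 (J), 51 (G)
Winners (3 units): H, F, I.
First losing bid is J's €81, which sets the uniform price.
F wins → pays €81.

F pays €81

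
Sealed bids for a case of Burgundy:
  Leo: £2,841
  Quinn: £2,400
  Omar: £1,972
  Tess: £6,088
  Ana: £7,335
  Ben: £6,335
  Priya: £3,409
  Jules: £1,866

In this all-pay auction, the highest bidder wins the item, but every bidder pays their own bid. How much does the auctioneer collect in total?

Total revenue: £32,246

Bids in order: 7,335 (Ana) > 6,335 (Ben) > 6,088 (Tess) > 3,409 (Priya) > 2,841 (Leo) > 2,400 (Quinn) > …
Ana wins with the top bid; all bids are sunk regardless.
Every bidder forfeits their bid regardless of winning.
Revenue = 2,841 + 2,400 + 1,972 + 6,088 + 7,335 + 6,335 + 3,409 + 1,866 = £32,246.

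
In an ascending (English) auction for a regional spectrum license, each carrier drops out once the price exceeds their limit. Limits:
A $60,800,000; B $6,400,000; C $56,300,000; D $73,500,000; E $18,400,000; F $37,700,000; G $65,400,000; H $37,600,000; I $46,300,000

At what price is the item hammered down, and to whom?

Sorting limits: 73,500,000 (D) > 65,400,000 (G) > 60,800,000 (A) > 56,300,000 (C) > 46,300,000 (I) > 37,700,000 (F) > …
Once the price passes $65,400,000, only D is left; the hammer falls at G's limit of $65,400,000.

D wins at $65,400,000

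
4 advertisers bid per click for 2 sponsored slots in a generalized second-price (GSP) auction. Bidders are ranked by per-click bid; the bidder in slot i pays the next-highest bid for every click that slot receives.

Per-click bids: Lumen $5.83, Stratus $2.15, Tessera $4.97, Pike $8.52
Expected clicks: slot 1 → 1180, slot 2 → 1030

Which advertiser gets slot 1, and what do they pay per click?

Sorting advertisers: $8.52 (Pike) > $5.83 (Lumen) > $4.97 (Tessera) > …
Slot 1 goes to the first-ranked bidder, Pike, who pays the next bid down: $5.83/click.

Pike; $5.83 per click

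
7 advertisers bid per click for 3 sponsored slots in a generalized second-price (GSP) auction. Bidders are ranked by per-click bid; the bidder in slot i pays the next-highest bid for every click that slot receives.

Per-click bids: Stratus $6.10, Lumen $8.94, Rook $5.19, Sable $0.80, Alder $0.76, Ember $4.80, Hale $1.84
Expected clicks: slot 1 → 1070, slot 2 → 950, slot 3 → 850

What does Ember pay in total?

Ember pays $0.00

Per-click bids in order: $8.94 (Lumen) > $6.10 (Stratus) > $5.19 (Rook) > $4.80 (Ember) > …
Ember ranks below slot 3 → no slot, pays nothing.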